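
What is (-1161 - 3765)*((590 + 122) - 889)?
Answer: 871902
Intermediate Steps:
(-1161 - 3765)*((590 + 122) - 889) = -4926*(712 - 889) = -4926*(-177) = 871902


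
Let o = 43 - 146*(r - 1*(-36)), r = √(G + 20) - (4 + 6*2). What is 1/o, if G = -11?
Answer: -1/3315 ≈ -0.00030166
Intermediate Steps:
r = -13 (r = √(-11 + 20) - (4 + 6*2) = √9 - (4 + 12) = 3 - 1*16 = 3 - 16 = -13)
o = -3315 (o = 43 - 146*(-13 - 1*(-36)) = 43 - 146*(-13 + 36) = 43 - 146*23 = 43 - 3358 = -3315)
1/o = 1/(-3315) = -1/3315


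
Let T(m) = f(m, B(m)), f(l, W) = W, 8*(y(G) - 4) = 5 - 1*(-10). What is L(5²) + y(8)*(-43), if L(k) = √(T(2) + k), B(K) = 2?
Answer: -2021/8 + 3*√3 ≈ -247.43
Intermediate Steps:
y(G) = 47/8 (y(G) = 4 + (5 - 1*(-10))/8 = 4 + (5 + 10)/8 = 4 + (⅛)*15 = 4 + 15/8 = 47/8)
T(m) = 2
L(k) = √(2 + k)
L(5²) + y(8)*(-43) = √(2 + 5²) + (47/8)*(-43) = √(2 + 25) - 2021/8 = √27 - 2021/8 = 3*√3 - 2021/8 = -2021/8 + 3*√3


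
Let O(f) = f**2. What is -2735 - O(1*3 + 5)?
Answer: -2799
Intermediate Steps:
-2735 - O(1*3 + 5) = -2735 - (1*3 + 5)**2 = -2735 - (3 + 5)**2 = -2735 - 1*8**2 = -2735 - 1*64 = -2735 - 64 = -2799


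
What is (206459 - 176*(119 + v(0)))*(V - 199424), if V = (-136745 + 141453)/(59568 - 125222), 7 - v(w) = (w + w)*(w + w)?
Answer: -1206407554170566/32827 ≈ -3.6750e+10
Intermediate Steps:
v(w) = 7 - 4*w² (v(w) = 7 - (w + w)*(w + w) = 7 - 2*w*2*w = 7 - 4*w²)
V = -2354/32827 (V = 4708/(-65654) = 4708*(-1/65654) = -2354/32827 ≈ -0.071709)
(206459 - 176*(119 + v(0)))*(V - 199424) = (206459 - 176*(119 + (7 - 4*0²)))*(-2354/32827 - 199424) = (206459 - 176*(119 + (7 - 4*0)))*(-6546494002/32827) = (206459 - 176*(119 + (7 + 0)))*(-6546494002/32827) = (206459 - 176*(119 + 7))*(-6546494002/32827) = (206459 - 176*126)*(-6546494002/32827) = (206459 - 22176)*(-6546494002/32827) = 184283*(-6546494002/32827) = -1206407554170566/32827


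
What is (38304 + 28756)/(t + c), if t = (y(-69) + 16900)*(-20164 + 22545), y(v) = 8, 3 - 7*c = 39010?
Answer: 469420/281766629 ≈ 0.0016660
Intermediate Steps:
c = -39007/7 (c = 3/7 - 1/7*39010 = 3/7 - 39010/7 = -39007/7 ≈ -5572.4)
t = 40257948 (t = (8 + 16900)*(-20164 + 22545) = 16908*2381 = 40257948)
(38304 + 28756)/(t + c) = (38304 + 28756)/(40257948 - 39007/7) = 67060/(281766629/7) = 67060*(7/281766629) = 469420/281766629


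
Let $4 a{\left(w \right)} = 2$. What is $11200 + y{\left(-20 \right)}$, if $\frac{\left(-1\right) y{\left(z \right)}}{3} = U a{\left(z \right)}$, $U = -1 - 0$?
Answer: $\frac{22403}{2} \approx 11202.0$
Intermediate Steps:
$U = -1$ ($U = -1 + 0 = -1$)
$a{\left(w \right)} = \frac{1}{2}$ ($a{\left(w \right)} = \frac{1}{4} \cdot 2 = \frac{1}{2}$)
$y{\left(z \right)} = \frac{3}{2}$ ($y{\left(z \right)} = - 3 \left(\left(-1\right) \frac{1}{2}\right) = \left(-3\right) \left(- \frac{1}{2}\right) = \frac{3}{2}$)
$11200 + y{\left(-20 \right)} = 11200 + \frac{3}{2} = \frac{22403}{2}$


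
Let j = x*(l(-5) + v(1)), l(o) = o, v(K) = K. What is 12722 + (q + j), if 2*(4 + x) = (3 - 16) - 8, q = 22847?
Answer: 35627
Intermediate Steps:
x = -29/2 (x = -4 + ((3 - 16) - 8)/2 = -4 + (-13 - 8)/2 = -4 + (½)*(-21) = -4 - 21/2 = -29/2 ≈ -14.500)
j = 58 (j = -29*(-5 + 1)/2 = -29/2*(-4) = 58)
12722 + (q + j) = 12722 + (22847 + 58) = 12722 + 22905 = 35627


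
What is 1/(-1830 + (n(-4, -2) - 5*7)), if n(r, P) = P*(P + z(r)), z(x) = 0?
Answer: -1/1861 ≈ -0.00053735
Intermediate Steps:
n(r, P) = P² (n(r, P) = P*(P + 0) = P*P = P²)
1/(-1830 + (n(-4, -2) - 5*7)) = 1/(-1830 + ((-2)² - 5*7)) = 1/(-1830 + (4 - 35)) = 1/(-1830 - 31) = 1/(-1861) = -1/1861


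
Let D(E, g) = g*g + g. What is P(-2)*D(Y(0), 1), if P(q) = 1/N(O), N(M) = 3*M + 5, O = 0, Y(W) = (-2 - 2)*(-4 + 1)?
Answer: 2/5 ≈ 0.40000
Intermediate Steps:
Y(W) = 12 (Y(W) = -4*(-3) = 12)
N(M) = 5 + 3*M
D(E, g) = g + g**2 (D(E, g) = g**2 + g = g + g**2)
P(q) = 1/5 (P(q) = 1/(5 + 3*0) = 1/(5 + 0) = 1/5)
P(-2)*D(Y(0), 1) = (1*(1 + 1))/5 = (1*2)/5 = (1/5)*2 = 2/5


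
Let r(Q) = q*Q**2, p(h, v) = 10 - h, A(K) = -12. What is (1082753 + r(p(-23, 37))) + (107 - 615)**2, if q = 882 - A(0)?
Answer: 2314383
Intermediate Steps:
q = 894 (q = 882 - 1*(-12) = 882 + 12 = 894)
r(Q) = 894*Q**2
(1082753 + r(p(-23, 37))) + (107 - 615)**2 = (1082753 + 894*(10 - 1*(-23))**2) + (107 - 615)**2 = (1082753 + 894*(10 + 23)**2) + (-508)**2 = (1082753 + 894*33**2) + 258064 = (1082753 + 894*1089) + 258064 = (1082753 + 973566) + 258064 = 2056319 + 258064 = 2314383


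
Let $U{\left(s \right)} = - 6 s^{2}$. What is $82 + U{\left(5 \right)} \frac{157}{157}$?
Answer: $-68$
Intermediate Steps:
$82 + U{\left(5 \right)} \frac{157}{157} = 82 + - 6 \cdot 5^{2} \cdot \frac{157}{157} = 82 + \left(-6\right) 25 \cdot 157 \cdot \frac{1}{157} = 82 - 150 = -68$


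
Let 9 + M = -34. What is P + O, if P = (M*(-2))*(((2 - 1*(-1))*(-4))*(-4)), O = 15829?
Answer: 19957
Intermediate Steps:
M = -43 (M = -9 - 34 = -43)
P = 4128 (P = (-43*(-2))*(((2 - 1*(-1))*(-4))*(-4)) = 86*(((2 + 1)*(-4))*(-4)) = 86*((3*(-4))*(-4)) = 86*(-12*(-4)) = 86*48 = 4128)
P + O = 4128 + 15829 = 19957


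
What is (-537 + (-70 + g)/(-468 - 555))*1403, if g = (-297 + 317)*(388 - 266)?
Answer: -258021521/341 ≈ -7.5666e+5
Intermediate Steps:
g = 2440 (g = 20*122 = 2440)
(-537 + (-70 + g)/(-468 - 555))*1403 = (-537 + (-70 + 2440)/(-468 - 555))*1403 = (-537 + 2370/(-1023))*1403 = (-537 + 2370*(-1/1023))*1403 = (-537 - 790/341)*1403 = -183907/341*1403 = -258021521/341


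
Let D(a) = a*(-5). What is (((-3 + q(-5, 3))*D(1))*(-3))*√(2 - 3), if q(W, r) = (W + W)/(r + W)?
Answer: 30*I ≈ 30.0*I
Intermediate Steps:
q(W, r) = 2*W/(W + r) (q(W, r) = (2*W)/(W + r) = 2*W/(W + r))
D(a) = -5*a
(((-3 + q(-5, 3))*D(1))*(-3))*√(2 - 3) = (((-3 + 2*(-5)/(-5 + 3))*(-5*1))*(-3))*√(2 - 3) = (((-3 + 2*(-5)/(-2))*(-5))*(-3))*√(-1) = (((-3 + 2*(-5)*(-½))*(-5))*(-3))*I = (((-3 + 5)*(-5))*(-3))*I = ((2*(-5))*(-3))*I = (-10*(-3))*I = 30*I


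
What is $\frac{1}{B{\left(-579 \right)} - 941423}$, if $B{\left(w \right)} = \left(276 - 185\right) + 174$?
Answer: $- \frac{1}{941158} \approx -1.0625 \cdot 10^{-6}$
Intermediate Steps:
$B{\left(w \right)} = 265$ ($B{\left(w \right)} = 91 + 174 = 265$)
$\frac{1}{B{\left(-579 \right)} - 941423} = \frac{1}{265 - 941423} = \frac{1}{-941158} = - \frac{1}{941158}$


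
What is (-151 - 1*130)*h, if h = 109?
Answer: -30629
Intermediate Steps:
(-151 - 1*130)*h = (-151 - 1*130)*109 = (-151 - 130)*109 = -281*109 = -30629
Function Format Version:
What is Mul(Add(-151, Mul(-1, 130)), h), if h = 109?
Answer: -30629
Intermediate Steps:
Mul(Add(-151, Mul(-1, 130)), h) = Mul(Add(-151, Mul(-1, 130)), 109) = Mul(Add(-151, -130), 109) = Mul(-281, 109) = -30629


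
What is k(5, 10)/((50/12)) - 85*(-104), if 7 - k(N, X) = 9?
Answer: 220988/25 ≈ 8839.5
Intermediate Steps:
k(N, X) = -2 (k(N, X) = 7 - 1*9 = 7 - 9 = -2)
k(5, 10)/((50/12)) - 85*(-104) = -2/(50/12) - 85*(-104) = -2/(50*(1/12)) + 8840 = -2/25/6 + 8840 = -2*6/25 + 8840 = -12/25 + 8840 = 220988/25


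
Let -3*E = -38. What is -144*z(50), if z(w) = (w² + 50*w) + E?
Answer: -721824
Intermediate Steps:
E = 38/3 (E = -⅓*(-38) = 38/3 ≈ 12.667)
z(w) = 38/3 + w² + 50*w (z(w) = (w² + 50*w) + 38/3 = 38/3 + w² + 50*w)
-144*z(50) = -144*(38/3 + 50² + 50*50) = -144*(38/3 + 2500 + 2500) = -144*15038/3 = -721824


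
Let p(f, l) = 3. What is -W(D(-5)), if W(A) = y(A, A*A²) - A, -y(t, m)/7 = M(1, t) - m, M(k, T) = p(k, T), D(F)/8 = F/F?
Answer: -3555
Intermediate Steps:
D(F) = 8 (D(F) = 8*(F/F) = 8*1 = 8)
M(k, T) = 3
y(t, m) = -21 + 7*m (y(t, m) = -7*(3 - m) = -21 + 7*m)
W(A) = -21 - A + 7*A³ (W(A) = (-21 + 7*(A*A²)) - A = (-21 + 7*A³) - A = -21 - A + 7*A³)
-W(D(-5)) = -(-21 - 1*8 + 7*8³) = -(-21 - 8 + 7*512) = -(-21 - 8 + 3584) = -1*3555 = -3555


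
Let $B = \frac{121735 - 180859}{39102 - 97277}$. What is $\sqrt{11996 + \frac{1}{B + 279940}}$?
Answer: $\frac{3 \sqrt{130735374213097630761}}{313184012} \approx 109.53$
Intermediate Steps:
$B = \frac{4548}{4475}$ ($B = - \frac{59124}{-58175} = \left(-59124\right) \left(- \frac{1}{58175}\right) = \frac{4548}{4475} \approx 1.0163$)
$\sqrt{11996 + \frac{1}{B + 279940}} = \sqrt{11996 + \frac{1}{\frac{4548}{4475} + 279940}} = \sqrt{11996 + \frac{1}{\frac{1252736048}{4475}}} = \sqrt{11996 + \frac{4475}{1252736048}} = \sqrt{\frac{15027821636283}{1252736048}} = \frac{3 \sqrt{130735374213097630761}}{313184012}$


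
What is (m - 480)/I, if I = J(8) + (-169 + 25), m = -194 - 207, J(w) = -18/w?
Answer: 3524/585 ≈ 6.0239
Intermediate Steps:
m = -401
I = -585/4 (I = -18/8 + (-169 + 25) = -18*⅛ - 144 = -9/4 - 144 = -585/4 ≈ -146.25)
(m - 480)/I = (-401 - 480)/(-585/4) = -881*(-4/585) = 3524/585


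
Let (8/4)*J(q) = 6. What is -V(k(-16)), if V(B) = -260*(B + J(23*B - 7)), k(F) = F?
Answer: -3380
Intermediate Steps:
J(q) = 3 (J(q) = (½)*6 = 3)
V(B) = -780 - 260*B (V(B) = -260*(B + 3) = -260*(3 + B) = -780 - 260*B)
-V(k(-16)) = -(-780 - 260*(-16)) = -(-780 + 4160) = -1*3380 = -3380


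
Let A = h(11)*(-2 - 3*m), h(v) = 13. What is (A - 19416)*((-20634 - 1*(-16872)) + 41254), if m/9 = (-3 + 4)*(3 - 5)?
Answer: -702600080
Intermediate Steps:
m = -18 (m = 9*((-3 + 4)*(3 - 5)) = 9*(1*(-2)) = 9*(-2) = -18)
A = 676 (A = 13*(-2 - 3*(-18)) = 13*(-2 + 54) = 13*52 = 676)
(A - 19416)*((-20634 - 1*(-16872)) + 41254) = (676 - 19416)*((-20634 - 1*(-16872)) + 41254) = -18740*((-20634 + 16872) + 41254) = -18740*(-3762 + 41254) = -18740*37492 = -702600080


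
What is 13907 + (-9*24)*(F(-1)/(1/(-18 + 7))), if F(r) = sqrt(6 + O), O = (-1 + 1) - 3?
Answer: 13907 + 2376*sqrt(3) ≈ 18022.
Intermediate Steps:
O = -3 (O = 0 - 3 = -3)
F(r) = sqrt(3) (F(r) = sqrt(6 - 3) = sqrt(3))
13907 + (-9*24)*(F(-1)/(1/(-18 + 7))) = 13907 + (-9*24)*(sqrt(3)/(1/(-18 + 7))) = 13907 - 216*sqrt(3)/(1/(-11)) = 13907 - 216*sqrt(3)/(-1/11) = 13907 - 216*sqrt(3)*(-11) = 13907 - (-2376)*sqrt(3) = 13907 + 2376*sqrt(3)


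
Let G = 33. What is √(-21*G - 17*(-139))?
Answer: √1670 ≈ 40.866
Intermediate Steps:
√(-21*G - 17*(-139)) = √(-21*33 - 17*(-139)) = √(-693 + 2363) = √1670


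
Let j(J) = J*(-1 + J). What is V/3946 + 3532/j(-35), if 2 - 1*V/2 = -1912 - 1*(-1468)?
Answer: 1882649/621495 ≈ 3.0292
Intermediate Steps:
V = 892 (V = 4 - 2*(-1912 - 1*(-1468)) = 4 - 2*(-1912 + 1468) = 4 - 2*(-444) = 4 + 888 = 892)
V/3946 + 3532/j(-35) = 892/3946 + 3532/((-35*(-1 - 35))) = 892*(1/3946) + 3532/((-35*(-36))) = 446/1973 + 3532/1260 = 446/1973 + 3532*(1/1260) = 446/1973 + 883/315 = 1882649/621495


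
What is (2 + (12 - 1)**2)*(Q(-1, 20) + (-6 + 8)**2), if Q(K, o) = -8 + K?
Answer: -615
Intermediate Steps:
(2 + (12 - 1)**2)*(Q(-1, 20) + (-6 + 8)**2) = (2 + (12 - 1)**2)*((-8 - 1) + (-6 + 8)**2) = (2 + 11**2)*(-9 + 2**2) = (2 + 121)*(-9 + 4) = 123*(-5) = -615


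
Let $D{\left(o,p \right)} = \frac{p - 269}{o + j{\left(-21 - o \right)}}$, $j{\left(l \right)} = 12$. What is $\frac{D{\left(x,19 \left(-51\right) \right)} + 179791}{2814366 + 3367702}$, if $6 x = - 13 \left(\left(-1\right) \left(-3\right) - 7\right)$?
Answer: $\frac{1392916}{47911027} \approx 0.029073$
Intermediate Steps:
$x = \frac{26}{3}$ ($x = \frac{\left(-13\right) \left(\left(-1\right) \left(-3\right) - 7\right)}{6} = \frac{\left(-13\right) \left(3 - 7\right)}{6} = \frac{\left(-13\right) \left(-4\right)}{6} = \frac{1}{6} \cdot 52 = \frac{26}{3} \approx 8.6667$)
$D{\left(o,p \right)} = \frac{-269 + p}{12 + o}$ ($D{\left(o,p \right)} = \frac{p - 269}{o + 12} = \frac{-269 + p}{12 + o}$)
$\frac{D{\left(x,19 \left(-51\right) \right)} + 179791}{2814366 + 3367702} = \frac{\frac{-269 + 19 \left(-51\right)}{12 + \frac{26}{3}} + 179791}{2814366 + 3367702} = \frac{\frac{-269 - 969}{\frac{62}{3}} + 179791}{6182068} = \left(\frac{3}{62} \left(-1238\right) + 179791\right) \frac{1}{6182068} = \left(- \frac{1857}{31} + 179791\right) \frac{1}{6182068} = \frac{5571664}{31} \cdot \frac{1}{6182068} = \frac{1392916}{47911027}$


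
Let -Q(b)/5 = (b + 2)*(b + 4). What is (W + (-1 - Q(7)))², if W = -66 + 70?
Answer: 248004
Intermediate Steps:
Q(b) = -5*(2 + b)*(4 + b) (Q(b) = -5*(b + 2)*(b + 4) = -5*(2 + b)*(4 + b))
W = 4
(W + (-1 - Q(7)))² = (4 + (-1 - (-40 - 30*7 - 5*7²)))² = (4 + (-1 - (-40 - 210 - 5*49)))² = (4 + (-1 - (-40 - 210 - 245)))² = (4 + (-1 - 1*(-495)))² = (4 + (-1 + 495))² = (4 + 494)² = 498² = 248004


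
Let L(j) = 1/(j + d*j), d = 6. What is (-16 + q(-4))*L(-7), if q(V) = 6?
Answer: 10/49 ≈ 0.20408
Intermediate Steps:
L(j) = 1/(7*j) (L(j) = 1/(j + 6*j) = 1/(7*j))
(-16 + q(-4))*L(-7) = (-16 + 6)*((1/7)/(-7)) = -10*(-1)/(7*7) = -10*(-1/49) = 10/49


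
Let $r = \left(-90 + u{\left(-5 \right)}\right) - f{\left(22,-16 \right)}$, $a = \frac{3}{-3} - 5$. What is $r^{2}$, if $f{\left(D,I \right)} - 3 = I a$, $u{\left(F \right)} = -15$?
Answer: $41616$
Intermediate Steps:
$a = -6$ ($a = 3 \left(- \frac{1}{3}\right) - 5 = -1 - 5 = -6$)
$f{\left(D,I \right)} = 3 - 6 I$ ($f{\left(D,I \right)} = 3 + I \left(-6\right) = 3 - 6 I$)
$r = -204$ ($r = \left(-90 - 15\right) - \left(3 - -96\right) = -105 - \left(3 + 96\right) = -105 - 99 = -204$)
$r^{2} = \left(-204\right)^{2} = 41616$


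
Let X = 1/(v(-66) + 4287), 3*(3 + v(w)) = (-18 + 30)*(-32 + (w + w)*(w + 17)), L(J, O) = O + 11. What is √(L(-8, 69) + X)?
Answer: √18033623187/15014 ≈ 8.9443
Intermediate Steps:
L(J, O) = 11 + O
v(w) = -131 + 8*w*(17 + w) (v(w) = -3 + ((-18 + 30)*(-32 + (w + w)*(w + 17)))/3 = -3 + (12*(-32 + (2*w)*(17 + w)))/3 = -3 + (12*(-32 + 2*w*(17 + w)))/3 = -3 + (-384 + 24*w*(17 + w))/3 = -3 + (-128 + 8*w*(17 + w)) = -131 + 8*w*(17 + w))
X = 1/30028 (X = 1/((-131 + 8*(-66)² + 136*(-66)) + 4287) = 1/((-131 + 8*4356 - 8976) + 4287) = 1/((-131 + 34848 - 8976) + 4287) = 1/(25741 + 4287) = 1/30028 ≈ 3.3302e-5)
√(L(-8, 69) + X) = √((11 + 69) + 1/30028) = √(80 + 1/30028) = √(2402241/30028) = √18033623187/15014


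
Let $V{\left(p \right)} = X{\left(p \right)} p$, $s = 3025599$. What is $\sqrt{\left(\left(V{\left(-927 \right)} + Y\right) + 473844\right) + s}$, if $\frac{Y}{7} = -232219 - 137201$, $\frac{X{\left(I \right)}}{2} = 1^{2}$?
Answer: $\sqrt{911649} \approx 954.8$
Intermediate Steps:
$X{\left(I \right)} = 2$ ($X{\left(I \right)} = 2 \cdot 1^{2} = 2 \cdot 1 = 2$)
$Y = -2585940$ ($Y = 7 \left(-232219 - 137201\right) = 7 \left(-369420\right) = -2585940$)
$V{\left(p \right)} = 2 p$
$\sqrt{\left(\left(V{\left(-927 \right)} + Y\right) + 473844\right) + s} = \sqrt{\left(\left(2 \left(-927\right) - 2585940\right) + 473844\right) + 3025599} = \sqrt{\left(\left(-1854 - 2585940\right) + 473844\right) + 3025599} = \sqrt{\left(-2587794 + 473844\right) + 3025599} = \sqrt{-2113950 + 3025599} = \sqrt{911649}$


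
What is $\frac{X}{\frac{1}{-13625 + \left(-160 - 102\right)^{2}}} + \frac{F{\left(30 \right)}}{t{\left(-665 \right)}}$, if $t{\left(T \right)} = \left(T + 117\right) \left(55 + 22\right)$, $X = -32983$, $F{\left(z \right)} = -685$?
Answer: $- \frac{558925036511}{308} \approx -1.8147 \cdot 10^{9}$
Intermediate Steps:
$t{\left(T \right)} = 9009 + 77 T$ ($t{\left(T \right)} = \left(117 + T\right) 77 = 9009 + 77 T$)
$\frac{X}{\frac{1}{-13625 + \left(-160 - 102\right)^{2}}} + \frac{F{\left(30 \right)}}{t{\left(-665 \right)}} = - \frac{32983}{\frac{1}{-13625 + \left(-160 - 102\right)^{2}}} - \frac{685}{9009 + 77 \left(-665\right)} = - \frac{32983}{\frac{1}{-13625 + \left(-262\right)^{2}}} - \frac{685}{9009 - 51205} = - \frac{32983}{\frac{1}{-13625 + 68644}} - \frac{685}{-42196} = - \frac{32983}{\frac{1}{55019}} - - \frac{5}{308} = - 32983 \frac{1}{\frac{1}{55019}} + \frac{5}{308} = \left(-32983\right) 55019 + \frac{5}{308} = -1814691677 + \frac{5}{308} = - \frac{558925036511}{308}$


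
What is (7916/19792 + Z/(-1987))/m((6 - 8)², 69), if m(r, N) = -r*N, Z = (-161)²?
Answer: 124324835/2713542576 ≈ 0.045816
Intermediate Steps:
Z = 25921
m(r, N) = -N*r
(7916/19792 + Z/(-1987))/m((6 - 8)², 69) = (7916/19792 + 25921/(-1987))/((-1*69*(6 - 8)²)) = (7916*(1/19792) + 25921*(-1/1987))/((-1*69*(-2)²)) = (1979/4948 - 25921/1987)/((-1*69*4)) = -124324835/9831676/(-276) = -124324835/9831676*(-1/276) = 124324835/2713542576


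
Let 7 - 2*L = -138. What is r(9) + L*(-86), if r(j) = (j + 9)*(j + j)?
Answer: -5911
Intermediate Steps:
L = 145/2 (L = 7/2 - 1/2*(-138) = 7/2 + 69 = 145/2 ≈ 72.500)
r(j) = 2*j*(9 + j) (r(j) = (9 + j)*(2*j) = 2*j*(9 + j))
r(9) + L*(-86) = 2*9*(9 + 9) + (145/2)*(-86) = 2*9*18 - 6235 = 324 - 6235 = -5911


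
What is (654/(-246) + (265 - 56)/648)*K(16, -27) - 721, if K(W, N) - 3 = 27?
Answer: -3502903/4428 ≈ -791.08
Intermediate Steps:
K(W, N) = 30 (K(W, N) = 3 + 27 = 30)
(654/(-246) + (265 - 56)/648)*K(16, -27) - 721 = (654/(-246) + (265 - 56)/648)*30 - 721 = (654*(-1/246) + 209*(1/648))*30 - 721 = (-109/41 + 209/648)*30 - 721 = -62063/26568*30 - 721 = -310315/4428 - 721 = -3502903/4428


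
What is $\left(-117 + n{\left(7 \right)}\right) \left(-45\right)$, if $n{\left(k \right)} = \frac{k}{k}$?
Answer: $5220$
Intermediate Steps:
$n{\left(k \right)} = 1$
$\left(-117 + n{\left(7 \right)}\right) \left(-45\right) = \left(-117 + 1\right) \left(-45\right) = \left(-116\right) \left(-45\right) = 5220$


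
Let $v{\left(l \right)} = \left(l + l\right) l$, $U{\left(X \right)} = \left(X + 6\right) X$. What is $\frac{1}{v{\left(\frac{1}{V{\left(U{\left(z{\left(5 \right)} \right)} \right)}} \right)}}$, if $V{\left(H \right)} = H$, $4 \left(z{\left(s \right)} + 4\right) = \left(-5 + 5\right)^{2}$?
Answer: $32$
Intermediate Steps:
$z{\left(s \right)} = -4$ ($z{\left(s \right)} = -4 + \frac{\left(-5 + 5\right)^{2}}{4} = -4 + \frac{0^{2}}{4} = -4 + \frac{1}{4} \cdot 0 = -4 + 0 = -4$)
$U{\left(X \right)} = X \left(6 + X\right)$ ($U{\left(X \right)} = \left(6 + X\right) X = X \left(6 + X\right)$)
$v{\left(l \right)} = 2 l^{2}$ ($v{\left(l \right)} = 2 l l = 2 l^{2}$)
$\frac{1}{v{\left(\frac{1}{V{\left(U{\left(z{\left(5 \right)} \right)} \right)}} \right)}} = \frac{1}{2 \left(\frac{1}{\left(-4\right) \left(6 - 4\right)}\right)^{2}} = \frac{1}{2 \left(\frac{1}{\left(-4\right) 2}\right)^{2}} = \frac{1}{2 \left(\frac{1}{-8}\right)^{2}} = \frac{1}{2 \left(- \frac{1}{8}\right)^{2}} = \frac{1}{2 \cdot \frac{1}{64}} = \frac{1}{\frac{1}{32}} = 32$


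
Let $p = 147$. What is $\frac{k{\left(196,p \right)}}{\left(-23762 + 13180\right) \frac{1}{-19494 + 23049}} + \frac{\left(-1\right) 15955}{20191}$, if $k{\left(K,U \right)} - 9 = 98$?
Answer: $- \frac{7849189345}{213661162} \approx -36.737$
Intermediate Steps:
$k{\left(K,U \right)} = 107$ ($k{\left(K,U \right)} = 9 + 98 = 107$)
$\frac{k{\left(196,p \right)}}{\left(-23762 + 13180\right) \frac{1}{-19494 + 23049}} + \frac{\left(-1\right) 15955}{20191} = \frac{107}{\left(-23762 + 13180\right) \frac{1}{-19494 + 23049}} + \frac{\left(-1\right) 15955}{20191} = \frac{107}{\left(-10582\right) \frac{1}{3555}} - \frac{15955}{20191} = \frac{107}{- \frac{10582}{3555}} - \frac{15955}{20191} = 107 \left(- \frac{3555}{10582}\right) - \frac{15955}{20191} = - \frac{380385}{10582} - \frac{15955}{20191} = - \frac{7849189345}{213661162}$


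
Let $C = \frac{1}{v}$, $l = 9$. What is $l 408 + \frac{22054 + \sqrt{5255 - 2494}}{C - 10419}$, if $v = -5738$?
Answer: $\frac{219401121004}{59784223} - \frac{5738 \sqrt{2761}}{59784223} \approx 3669.9$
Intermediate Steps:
$C = - \frac{1}{5738}$ ($C = \frac{1}{-5738} = - \frac{1}{5738} \approx -0.00017428$)
$l 408 + \frac{22054 + \sqrt{5255 - 2494}}{C - 10419} = 9 \cdot 408 + \frac{22054 + \sqrt{5255 - 2494}}{- \frac{1}{5738} - 10419} = 3672 + \frac{22054 + \sqrt{2761}}{- \frac{59784223}{5738}} = 3672 + \left(22054 + \sqrt{2761}\right) \left(- \frac{5738}{59784223}\right) = 3672 - \left(\frac{126545852}{59784223} + \frac{5738 \sqrt{2761}}{59784223}\right) = \frac{219401121004}{59784223} - \frac{5738 \sqrt{2761}}{59784223}$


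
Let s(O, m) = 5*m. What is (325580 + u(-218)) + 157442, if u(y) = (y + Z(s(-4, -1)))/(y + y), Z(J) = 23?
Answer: 210597787/436 ≈ 4.8302e+5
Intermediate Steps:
u(y) = (23 + y)/(2*y) (u(y) = (y + 23)/(y + y) = (23 + y)/((2*y)) = (23 + y)*(1/(2*y)) = (23 + y)/(2*y))
(325580 + u(-218)) + 157442 = (325580 + (½)*(23 - 218)/(-218)) + 157442 = (325580 + (½)*(-1/218)*(-195)) + 157442 = (325580 + 195/436) + 157442 = 141953075/436 + 157442 = 210597787/436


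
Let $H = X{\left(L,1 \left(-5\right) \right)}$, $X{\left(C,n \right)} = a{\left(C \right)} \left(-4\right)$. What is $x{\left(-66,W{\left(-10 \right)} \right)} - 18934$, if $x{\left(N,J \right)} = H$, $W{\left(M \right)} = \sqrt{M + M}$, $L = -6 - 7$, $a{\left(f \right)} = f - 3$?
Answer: $-18870$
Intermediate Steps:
$a{\left(f \right)} = -3 + f$ ($a{\left(f \right)} = f - 3 = -3 + f$)
$L = -13$
$X{\left(C,n \right)} = 12 - 4 C$ ($X{\left(C,n \right)} = \left(-3 + C\right) \left(-4\right) = 12 - 4 C$)
$H = 64$ ($H = 12 - -52 = 12 + 52 = 64$)
$W{\left(M \right)} = \sqrt{2} \sqrt{M}$ ($W{\left(M \right)} = \sqrt{2 M} = \sqrt{2} \sqrt{M}$)
$x{\left(N,J \right)} = 64$
$x{\left(-66,W{\left(-10 \right)} \right)} - 18934 = 64 - 18934 = -18870$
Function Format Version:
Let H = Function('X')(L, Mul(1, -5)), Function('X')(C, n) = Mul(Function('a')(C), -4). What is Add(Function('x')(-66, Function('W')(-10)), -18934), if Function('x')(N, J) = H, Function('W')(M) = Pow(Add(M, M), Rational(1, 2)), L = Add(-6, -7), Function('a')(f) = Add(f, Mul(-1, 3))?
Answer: -18870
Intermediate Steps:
Function('a')(f) = Add(-3, f) (Function('a')(f) = Add(f, -3) = Add(-3, f))
L = -13
Function('X')(C, n) = Add(12, Mul(-4, C)) (Function('X')(C, n) = Mul(Add(-3, C), -4) = Add(12, Mul(-4, C)))
H = 64 (H = Add(12, Mul(-4, -13)) = Add(12, 52) = 64)
Function('W')(M) = Mul(Pow(2, Rational(1, 2)), Pow(M, Rational(1, 2))) (Function('W')(M) = Pow(Mul(2, M), Rational(1, 2)) = Mul(Pow(2, Rational(1, 2)), Pow(M, Rational(1, 2))))
Function('x')(N, J) = 64
Add(Function('x')(-66, Function('W')(-10)), -18934) = Add(64, -18934) = -18870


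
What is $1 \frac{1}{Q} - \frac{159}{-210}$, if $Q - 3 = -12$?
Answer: $\frac{407}{630} \approx 0.64603$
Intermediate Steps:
$Q = -9$ ($Q = 3 - 12 = -9$)
$1 \frac{1}{Q} - \frac{159}{-210} = 1 \frac{1}{-9} - \frac{159}{-210} = 1 \left(- \frac{1}{9}\right) - - \frac{53}{70} = - \frac{1}{9} + \frac{53}{70} = \frac{407}{630}$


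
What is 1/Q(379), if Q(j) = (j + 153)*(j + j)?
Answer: 1/403256 ≈ 2.4798e-6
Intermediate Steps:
Q(j) = 2*j*(153 + j) (Q(j) = (153 + j)*(2*j) = 2*j*(153 + j))
1/Q(379) = 1/(2*379*(153 + 379)) = 1/(2*379*532) = 1/403256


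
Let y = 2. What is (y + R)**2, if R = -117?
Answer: 13225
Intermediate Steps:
(y + R)**2 = (2 - 117)**2 = (-115)**2 = 13225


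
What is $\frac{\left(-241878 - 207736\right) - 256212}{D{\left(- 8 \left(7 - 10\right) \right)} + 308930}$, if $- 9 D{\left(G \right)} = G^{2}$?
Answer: $- \frac{352913}{154433} \approx -2.2852$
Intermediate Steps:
$D{\left(G \right)} = - \frac{G^{2}}{9}$
$\frac{\left(-241878 - 207736\right) - 256212}{D{\left(- 8 \left(7 - 10\right) \right)} + 308930} = \frac{\left(-241878 - 207736\right) - 256212}{- \frac{\left(- 8 \left(7 - 10\right)\right)^{2}}{9} + 308930} = \frac{\left(-241878 - 207736\right) - 256212}{- \frac{\left(\left(-8\right) \left(-3\right)\right)^{2}}{9} + 308930} = \frac{-449614 - 256212}{- \frac{24^{2}}{9} + 308930} = - \frac{705826}{\left(- \frac{1}{9}\right) 576 + 308930} = - \frac{705826}{-64 + 308930} = - \frac{705826}{308866} = \left(-705826\right) \frac{1}{308866} = - \frac{352913}{154433}$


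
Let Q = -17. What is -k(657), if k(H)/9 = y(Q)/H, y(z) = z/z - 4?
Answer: 3/73 ≈ 0.041096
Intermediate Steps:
y(z) = -3 (y(z) = 1 - 4 = -3)
k(H) = -27/H (k(H) = 9*(-3/H) = -27/H)
-k(657) = -(-27)/657 = -1*(-3/73) = 3/73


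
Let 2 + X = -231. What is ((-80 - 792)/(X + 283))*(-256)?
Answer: 111616/25 ≈ 4464.6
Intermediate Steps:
X = -233 (X = -2 - 231 = -233)
((-80 - 792)/(X + 283))*(-256) = ((-80 - 792)/(-233 + 283))*(-256) = -872/50*(-256) = -872*1/50*(-256) = -436/25*(-256) = 111616/25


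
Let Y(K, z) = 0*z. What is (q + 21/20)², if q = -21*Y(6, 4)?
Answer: 441/400 ≈ 1.1025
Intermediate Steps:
Y(K, z) = 0
q = 0 (q = -21*0 = 0)
(q + 21/20)² = (0 + 21/20)² = (21/20)² = 441/400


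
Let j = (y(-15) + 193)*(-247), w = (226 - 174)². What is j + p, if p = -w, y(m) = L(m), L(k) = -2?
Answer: -49881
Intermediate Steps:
y(m) = -2
w = 2704 (w = 52² = 2704)
j = -47177 (j = (-2 + 193)*(-247) = 191*(-247) = -47177)
p = -2704 (p = -1*2704 = -2704)
j + p = -47177 - 2704 = -49881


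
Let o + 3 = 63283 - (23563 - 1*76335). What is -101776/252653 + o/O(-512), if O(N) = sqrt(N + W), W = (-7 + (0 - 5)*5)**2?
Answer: -101776/252653 + 29013*sqrt(2)/8 ≈ 5128.4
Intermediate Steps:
W = 1024 (W = (-7 - 5*5)**2 = (-7 - 25)**2 = (-32)**2 = 1024)
O(N) = sqrt(1024 + N) (O(N) = sqrt(N + 1024) = sqrt(1024 + N))
o = 116052 (o = -3 + (63283 - (23563 - 1*76335)) = -3 + (63283 - (23563 - 76335)) = -3 + (63283 - 1*(-52772)) = -3 + (63283 + 52772) = -3 + 116055 = 116052)
-101776/252653 + o/O(-512) = -101776/252653 + 116052/(sqrt(1024 - 512)) = -101776*1/252653 + 116052/(sqrt(512)) = -101776/252653 + 116052/((16*sqrt(2))) = -101776/252653 + 116052*(sqrt(2)/32) = -101776/252653 + 29013*sqrt(2)/8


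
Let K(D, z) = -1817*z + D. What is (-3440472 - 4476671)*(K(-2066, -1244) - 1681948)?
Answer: -4562918693762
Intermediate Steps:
K(D, z) = D - 1817*z
(-3440472 - 4476671)*(K(-2066, -1244) - 1681948) = (-3440472 - 4476671)*((-2066 - 1817*(-1244)) - 1681948) = -7917143*((-2066 + 2260348) - 1681948) = -7917143*(2258282 - 1681948) = -7917143*576334 = -4562918693762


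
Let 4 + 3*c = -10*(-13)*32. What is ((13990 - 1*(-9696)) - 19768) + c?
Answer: 15910/3 ≈ 5303.3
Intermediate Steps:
c = 4156/3 (c = -4/3 + (-10*(-13)*32)/3 = -4/3 + (130*32)/3 = -4/3 + (1/3)*4160 = -4/3 + 4160/3 = 4156/3 ≈ 1385.3)
((13990 - 1*(-9696)) - 19768) + c = ((13990 - 1*(-9696)) - 19768) + 4156/3 = ((13990 + 9696) - 19768) + 4156/3 = (23686 - 19768) + 4156/3 = 3918 + 4156/3 = 15910/3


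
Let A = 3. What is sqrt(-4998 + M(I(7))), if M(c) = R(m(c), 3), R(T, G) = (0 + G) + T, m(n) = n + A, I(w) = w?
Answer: I*sqrt(4985) ≈ 70.604*I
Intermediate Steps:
m(n) = 3 + n (m(n) = n + 3 = 3 + n)
R(T, G) = G + T
M(c) = 6 + c (M(c) = 3 + (3 + c) = 6 + c)
sqrt(-4998 + M(I(7))) = sqrt(-4998 + (6 + 7)) = sqrt(-4998 + 13) = sqrt(-4985) = I*sqrt(4985)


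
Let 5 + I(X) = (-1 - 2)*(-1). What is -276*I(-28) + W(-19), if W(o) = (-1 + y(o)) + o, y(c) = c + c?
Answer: 494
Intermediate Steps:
y(c) = 2*c
W(o) = -1 + 3*o (W(o) = (-1 + 2*o) + o = -1 + 3*o)
I(X) = -2 (I(X) = -5 + (-1 - 2)*(-1) = -5 - 3*(-1) = -5 + 3 = -2)
-276*I(-28) + W(-19) = -276*(-2) + (-1 + 3*(-19)) = 552 + (-1 - 57) = 552 - 58 = 494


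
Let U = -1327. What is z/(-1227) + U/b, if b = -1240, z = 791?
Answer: 647389/1521480 ≈ 0.42550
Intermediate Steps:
z/(-1227) + U/b = 791/(-1227) - 1327/(-1240) = 791*(-1/1227) - 1327*(-1/1240) = -791/1227 + 1327/1240 = 647389/1521480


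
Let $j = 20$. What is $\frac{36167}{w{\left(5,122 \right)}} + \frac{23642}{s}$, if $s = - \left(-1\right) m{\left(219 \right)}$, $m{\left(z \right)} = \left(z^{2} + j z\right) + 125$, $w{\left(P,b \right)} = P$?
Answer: $\frac{948828016}{131165} \approx 7233.9$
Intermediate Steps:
$m{\left(z \right)} = 125 + z^{2} + 20 z$ ($m{\left(z \right)} = \left(z^{2} + 20 z\right) + 125 = 125 + z^{2} + 20 z$)
$s = 52466$ ($s = - \left(-1\right) \left(125 + 219^{2} + 20 \cdot 219\right) = - \left(-1\right) \left(125 + 47961 + 4380\right) = - \left(-1\right) 52466 = \left(-1\right) \left(-52466\right) = 52466$)
$\frac{36167}{w{\left(5,122 \right)}} + \frac{23642}{s} = \frac{36167}{5} + \frac{23642}{52466} = 36167 \cdot \frac{1}{5} + 23642 \cdot \frac{1}{52466} = \frac{36167}{5} + \frac{11821}{26233} = \frac{948828016}{131165}$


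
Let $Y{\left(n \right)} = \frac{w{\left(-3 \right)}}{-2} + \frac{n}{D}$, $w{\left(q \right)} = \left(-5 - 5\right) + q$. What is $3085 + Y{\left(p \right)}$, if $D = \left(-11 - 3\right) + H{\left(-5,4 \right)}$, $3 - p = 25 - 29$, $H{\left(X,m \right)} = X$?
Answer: $\frac{117463}{38} \approx 3091.1$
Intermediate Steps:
$w{\left(q \right)} = -10 + q$
$p = 7$ ($p = 3 - \left(25 - 29\right) = 3 - -4 = 3 + 4 = 7$)
$D = -19$ ($D = \left(-11 - 3\right) - 5 = -14 - 5 = -19$)
$Y{\left(n \right)} = \frac{13}{2} - \frac{n}{19}$ ($Y{\left(n \right)} = \frac{-10 - 3}{-2} + \frac{n}{-19} = \left(-13\right) \left(- \frac{1}{2}\right) + n \left(- \frac{1}{19}\right) = \frac{13}{2} - \frac{n}{19}$)
$3085 + Y{\left(p \right)} = 3085 + \left(\frac{13}{2} - \frac{7}{19}\right) = 3085 + \frac{233}{38} = \frac{117463}{38}$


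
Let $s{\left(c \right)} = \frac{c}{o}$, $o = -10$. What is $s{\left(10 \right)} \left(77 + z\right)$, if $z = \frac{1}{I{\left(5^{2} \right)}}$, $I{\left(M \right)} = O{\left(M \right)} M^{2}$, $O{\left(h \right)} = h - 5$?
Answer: $- \frac{962501}{12500} \approx -77.0$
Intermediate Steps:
$O{\left(h \right)} = -5 + h$
$s{\left(c \right)} = - \frac{c}{10}$ ($s{\left(c \right)} = \frac{c}{-10} = c \left(- \frac{1}{10}\right) = - \frac{c}{10}$)
$I{\left(M \right)} = M^{2} \left(-5 + M\right)$ ($I{\left(M \right)} = \left(-5 + M\right) M^{2} = M^{2} \left(-5 + M\right)$)
$z = \frac{1}{12500}$ ($z = \frac{1}{\left(5^{2}\right)^{2} \left(-5 + 5^{2}\right)} = \frac{1}{25^{2} \left(-5 + 25\right)} = \frac{1}{625 \cdot 20} = \frac{1}{12500} \approx 8.0 \cdot 10^{-5}$)
$s{\left(10 \right)} \left(77 + z\right) = \left(- \frac{1}{10}\right) 10 \left(77 + \frac{1}{12500}\right) = \left(-1\right) \frac{962501}{12500} = - \frac{962501}{12500}$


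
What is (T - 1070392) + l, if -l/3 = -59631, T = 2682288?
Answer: 1790789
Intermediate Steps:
l = 178893 (l = -3*(-59631) = 178893)
(T - 1070392) + l = (2682288 - 1070392) + 178893 = 1611896 + 178893 = 1790789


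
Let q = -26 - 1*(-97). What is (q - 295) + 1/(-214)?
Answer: -47937/214 ≈ -224.00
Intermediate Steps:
q = 71 (q = -26 + 97 = 71)
(q - 295) + 1/(-214) = (71 - 295) + 1/(-214) = -224 - 1/214 = -47937/214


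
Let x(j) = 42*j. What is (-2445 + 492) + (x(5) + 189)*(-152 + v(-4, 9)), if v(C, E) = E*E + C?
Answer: -31878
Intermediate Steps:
v(C, E) = C + E² (v(C, E) = E² + C = C + E²)
(-2445 + 492) + (x(5) + 189)*(-152 + v(-4, 9)) = (-2445 + 492) + (42*5 + 189)*(-152 + (-4 + 9²)) = -1953 + (210 + 189)*(-152 + (-4 + 81)) = -1953 + 399*(-152 + 77) = -1953 + 399*(-75) = -1953 - 29925 = -31878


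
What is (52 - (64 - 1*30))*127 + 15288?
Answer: 17574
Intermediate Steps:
(52 - (64 - 1*30))*127 + 15288 = (52 - (64 - 30))*127 + 15288 = (52 - 1*34)*127 + 15288 = (52 - 34)*127 + 15288 = 18*127 + 15288 = 2286 + 15288 = 17574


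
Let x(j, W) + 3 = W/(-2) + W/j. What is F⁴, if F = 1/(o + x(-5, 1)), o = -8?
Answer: 10000/187388721 ≈ 5.3365e-5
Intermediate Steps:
x(j, W) = -3 - W/2 + W/j (x(j, W) = -3 + (W/(-2) + W/j) = -3 + (W*(-½) + W/j) = -3 + (-W/2 + W/j) = -3 - W/2 + W/j)
F = -10/117 (F = 1/(-8 + (-3 - ½*1 + 1/(-5))) = 1/(-8 + (-3 - ½ + 1*(-⅕))) = 1/(-8 + (-3 - ½ - ⅕)) = 1/(-8 - 37/10) = 1/(-117/10) = -10/117 ≈ -0.085470)
F⁴ = (-10/117)⁴ = 10000/187388721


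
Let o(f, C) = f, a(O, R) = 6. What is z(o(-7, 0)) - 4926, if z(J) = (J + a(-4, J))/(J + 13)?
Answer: -29557/6 ≈ -4926.2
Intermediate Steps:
z(J) = (6 + J)/(13 + J) (z(J) = (J + 6)/(J + 13) = (6 + J)/(13 + J))
z(o(-7, 0)) - 4926 = (6 - 7)/(13 - 7) - 4926 = -1/6 - 4926 = -29557/6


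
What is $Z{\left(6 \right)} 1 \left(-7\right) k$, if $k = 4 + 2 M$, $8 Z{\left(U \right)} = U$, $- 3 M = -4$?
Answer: $-35$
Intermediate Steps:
$M = \frac{4}{3}$ ($M = \left(- \frac{1}{3}\right) \left(-4\right) = \frac{4}{3} \approx 1.3333$)
$Z{\left(U \right)} = \frac{U}{8}$
$k = \frac{20}{3}$ ($k = 4 + 2 \cdot \frac{4}{3} = 4 + \frac{8}{3} = \frac{20}{3} \approx 6.6667$)
$Z{\left(6 \right)} 1 \left(-7\right) k = \frac{1}{8} \cdot 6 \cdot 1 \left(-7\right) \frac{20}{3} = \frac{3}{4} \cdot 1 \left(-7\right) \frac{20}{3} = \frac{3}{4} \left(-7\right) \frac{20}{3} = \left(- \frac{21}{4}\right) \frac{20}{3} = -35$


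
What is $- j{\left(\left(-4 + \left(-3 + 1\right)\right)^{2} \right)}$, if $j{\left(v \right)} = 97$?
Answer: $-97$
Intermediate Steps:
$- j{\left(\left(-4 + \left(-3 + 1\right)\right)^{2} \right)} = \left(-1\right) 97 = -97$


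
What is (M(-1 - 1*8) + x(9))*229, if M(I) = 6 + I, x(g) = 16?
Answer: 2977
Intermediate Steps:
(M(-1 - 1*8) + x(9))*229 = ((6 + (-1 - 1*8)) + 16)*229 = ((6 + (-1 - 8)) + 16)*229 = ((6 - 9) + 16)*229 = (-3 + 16)*229 = 13*229 = 2977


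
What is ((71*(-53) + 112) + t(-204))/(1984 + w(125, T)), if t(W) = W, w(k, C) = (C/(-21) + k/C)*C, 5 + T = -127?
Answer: -1799/597 ≈ -3.0134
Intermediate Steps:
T = -132 (T = -5 - 127 = -132)
w(k, C) = C*(-C/21 + k/C) (w(k, C) = (C*(-1/21) + k/C)*C = (-C/21 + k/C)*C = C*(-C/21 + k/C))
((71*(-53) + 112) + t(-204))/(1984 + w(125, T)) = ((71*(-53) + 112) - 204)/(1984 + (125 - 1/21*(-132)²)) = ((-3763 + 112) - 204)/(1984 + (125 - 1/21*17424)) = (-3651 - 204)/(1984 + (125 - 5808/7)) = -3855/(1984 - 4933/7) = -3855/8955/7 = -3855*7/8955 = -1799/597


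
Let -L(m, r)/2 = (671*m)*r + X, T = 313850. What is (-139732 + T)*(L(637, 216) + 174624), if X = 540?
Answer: -32120404120560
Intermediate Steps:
L(m, r) = -1080 - 1342*m*r (L(m, r) = -2*((671*m)*r + 540) = -2*(671*m*r + 540) = -2*(540 + 671*m*r) = -1080 - 1342*m*r)
(-139732 + T)*(L(637, 216) + 174624) = (-139732 + 313850)*((-1080 - 1342*637*216) + 174624) = 174118*((-1080 - 184648464) + 174624) = 174118*(-184649544 + 174624) = 174118*(-184474920) = -32120404120560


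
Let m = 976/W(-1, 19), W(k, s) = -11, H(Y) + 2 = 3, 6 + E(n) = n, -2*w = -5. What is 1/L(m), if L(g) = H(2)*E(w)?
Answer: -2/7 ≈ -0.28571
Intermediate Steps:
w = 5/2 (w = -1/2*(-5) = 5/2 ≈ 2.5000)
E(n) = -6 + n
H(Y) = 1 (H(Y) = -2 + 3 = 1)
m = -976/11 (m = 976/(-11) = 976*(-1/11) = -976/11 ≈ -88.727)
L(g) = -7/2 (L(g) = 1*(-6 + 5/2) = 1*(-7/2) = -7/2)
1/L(m) = 1/(-7/2) = -2/7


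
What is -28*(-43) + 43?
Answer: 1247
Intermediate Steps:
-28*(-43) + 43 = 1204 + 43 = 1247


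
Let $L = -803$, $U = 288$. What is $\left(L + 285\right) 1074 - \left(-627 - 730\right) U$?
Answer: $-165516$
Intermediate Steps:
$\left(L + 285\right) 1074 - \left(-627 - 730\right) U = \left(-803 + 285\right) 1074 - \left(-627 - 730\right) 288 = \left(-518\right) 1074 - \left(-1357\right) 288 = -556332 - -390816 = -556332 + 390816 = -165516$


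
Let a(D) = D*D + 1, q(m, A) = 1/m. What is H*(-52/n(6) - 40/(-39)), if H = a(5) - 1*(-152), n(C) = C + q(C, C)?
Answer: -1902464/1443 ≈ -1318.4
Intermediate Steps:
a(D) = 1 + D² (a(D) = D² + 1 = 1 + D²)
n(C) = C + 1/C
H = 178 (H = (1 + 5²) - 1*(-152) = (1 + 25) + 152 = 26 + 152 = 178)
H*(-52/n(6) - 40/(-39)) = 178*(-52/(6 + 1/6) - 40/(-39)) = 178*(-52/(6 + ⅙) - 40*(-1/39)) = 178*(-52/37/6 + 40/39) = 178*(-52*6/37 + 40/39) = 178*(-312/37 + 40/39) = 178*(-10688/1443) = -1902464/1443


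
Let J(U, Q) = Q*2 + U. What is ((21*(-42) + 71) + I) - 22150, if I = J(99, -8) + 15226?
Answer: -7652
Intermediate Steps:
J(U, Q) = U + 2*Q (J(U, Q) = 2*Q + U = U + 2*Q)
I = 15309 (I = (99 + 2*(-8)) + 15226 = (99 - 16) + 15226 = 83 + 15226 = 15309)
((21*(-42) + 71) + I) - 22150 = ((21*(-42) + 71) + 15309) - 22150 = ((-882 + 71) + 15309) - 22150 = (-811 + 15309) - 22150 = 14498 - 22150 = -7652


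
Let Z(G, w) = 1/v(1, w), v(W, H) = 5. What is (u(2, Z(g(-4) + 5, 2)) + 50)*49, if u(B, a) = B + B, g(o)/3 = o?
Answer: 2646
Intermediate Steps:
g(o) = 3*o
Z(G, w) = ⅕ (Z(G, w) = 1/5 = ⅕)
u(B, a) = 2*B
(u(2, Z(g(-4) + 5, 2)) + 50)*49 = (2*2 + 50)*49 = (4 + 50)*49 = 54*49 = 2646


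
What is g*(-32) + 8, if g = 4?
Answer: -120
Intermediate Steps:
g*(-32) + 8 = 4*(-32) + 8 = -128 + 8 = -120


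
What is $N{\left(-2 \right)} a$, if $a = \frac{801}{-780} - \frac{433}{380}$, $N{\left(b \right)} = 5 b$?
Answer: $\frac{5351}{247} \approx 21.664$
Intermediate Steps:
$a = - \frac{5351}{2470}$ ($a = 801 \left(- \frac{1}{780}\right) - \frac{433}{380} = - \frac{267}{260} - \frac{433}{380} = - \frac{5351}{2470} \approx -2.1664$)
$N{\left(-2 \right)} a = 5 \left(-2\right) \left(- \frac{5351}{2470}\right) = \left(-10\right) \left(- \frac{5351}{2470}\right) = \frac{5351}{247}$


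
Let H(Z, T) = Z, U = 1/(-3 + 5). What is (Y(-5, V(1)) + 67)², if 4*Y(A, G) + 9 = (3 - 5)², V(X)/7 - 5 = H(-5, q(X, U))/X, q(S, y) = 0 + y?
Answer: 69169/16 ≈ 4323.1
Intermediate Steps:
U = ½ (U = 1/2 = ½ ≈ 0.50000)
q(S, y) = y
V(X) = 35 - 35/X (V(X) = 35 + 7*(-5/X) = 35 - 35/X)
Y(A, G) = -5/4 (Y(A, G) = -9/4 + (3 - 5)²/4 = -9/4 + (¼)*(-2)² = -9/4 + (¼)*4 = -9/4 + 1 = -5/4)
(Y(-5, V(1)) + 67)² = (-5/4 + 67)² = (263/4)² = 69169/16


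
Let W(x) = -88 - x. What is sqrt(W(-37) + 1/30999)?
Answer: 2*I*sqrt(12251951763)/30999 ≈ 7.1414*I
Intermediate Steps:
sqrt(W(-37) + 1/30999) = sqrt((-88 - 1*(-37)) + 1/30999) = sqrt((-88 + 37) + 1/30999) = sqrt(-51 + 1/30999) = sqrt(-1580948/30999) = 2*I*sqrt(12251951763)/30999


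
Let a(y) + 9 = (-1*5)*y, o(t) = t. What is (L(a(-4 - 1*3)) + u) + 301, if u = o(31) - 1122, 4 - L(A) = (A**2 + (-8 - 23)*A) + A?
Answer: -682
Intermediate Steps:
a(y) = -9 - 5*y (a(y) = -9 + (-1*5)*y = -9 - 5*y)
L(A) = 4 - A**2 + 30*A (L(A) = 4 - ((A**2 + (-8 - 23)*A) + A) = 4 - ((A**2 - 31*A) + A) = 4 - (A**2 - 30*A) = 4 + (-A**2 + 30*A) = 4 - A**2 + 30*A)
u = -1091 (u = 31 - 1122 = -1091)
(L(a(-4 - 1*3)) + u) + 301 = ((4 - (-9 - 5*(-4 - 1*3))**2 + 30*(-9 - 5*(-4 - 1*3))) - 1091) + 301 = ((4 - (-9 - 5*(-4 - 3))**2 + 30*(-9 - 5*(-4 - 3))) - 1091) + 301 = ((4 - (-9 - 5*(-7))**2 + 30*(-9 - 5*(-7))) - 1091) + 301 = ((4 - (-9 + 35)**2 + 30*(-9 + 35)) - 1091) + 301 = ((4 - 1*26**2 + 30*26) - 1091) + 301 = ((4 - 1*676 + 780) - 1091) + 301 = ((4 - 676 + 780) - 1091) + 301 = (108 - 1091) + 301 = -983 + 301 = -682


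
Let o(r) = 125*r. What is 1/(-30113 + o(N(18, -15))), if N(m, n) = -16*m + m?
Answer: -1/63863 ≈ -1.5659e-5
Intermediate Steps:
N(m, n) = -15*m
1/(-30113 + o(N(18, -15))) = 1/(-30113 + 125*(-15*18)) = 1/(-30113 + 125*(-270)) = 1/(-30113 - 33750) = 1/(-63863) = -1/63863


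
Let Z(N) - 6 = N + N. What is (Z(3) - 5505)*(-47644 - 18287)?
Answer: 362158983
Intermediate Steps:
Z(N) = 6 + 2*N (Z(N) = 6 + (N + N) = 6 + 2*N)
(Z(3) - 5505)*(-47644 - 18287) = ((6 + 2*3) - 5505)*(-47644 - 18287) = ((6 + 6) - 5505)*(-65931) = (12 - 5505)*(-65931) = -5493*(-65931) = 362158983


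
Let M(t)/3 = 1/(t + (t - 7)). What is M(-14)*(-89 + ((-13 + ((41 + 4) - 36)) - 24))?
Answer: 351/35 ≈ 10.029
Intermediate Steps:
M(t) = 3/(-7 + 2*t) (M(t) = 3/(t + (t - 7)) = 3/(t + (-7 + t)) = 3/(-7 + 2*t))
M(-14)*(-89 + ((-13 + ((41 + 4) - 36)) - 24)) = (3/(-7 + 2*(-14)))*(-89 + ((-13 + ((41 + 4) - 36)) - 24)) = (3/(-7 - 28))*(-89 + ((-13 + (45 - 36)) - 24)) = (3/(-35))*(-89 + ((-13 + 9) - 24)) = (3*(-1/35))*(-89 + (-4 - 24)) = -3*(-89 - 28)/35 = -3/35*(-117) = 351/35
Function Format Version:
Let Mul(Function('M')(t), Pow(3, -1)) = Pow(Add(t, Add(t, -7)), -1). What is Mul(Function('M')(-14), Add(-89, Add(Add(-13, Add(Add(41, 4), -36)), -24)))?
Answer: Rational(351, 35) ≈ 10.029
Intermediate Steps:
Function('M')(t) = Mul(3, Pow(Add(-7, Mul(2, t)), -1)) (Function('M')(t) = Mul(3, Pow(Add(t, Add(t, -7)), -1)) = Mul(3, Pow(Add(t, Add(-7, t)), -1)) = Mul(3, Pow(Add(-7, Mul(2, t)), -1)))
Mul(Function('M')(-14), Add(-89, Add(Add(-13, Add(Add(41, 4), -36)), -24))) = Mul(Mul(3, Pow(Add(-7, Mul(2, -14)), -1)), Add(-89, Add(Add(-13, Add(Add(41, 4), -36)), -24))) = Mul(Mul(3, Pow(Add(-7, -28), -1)), Add(-89, Add(Add(-13, Add(45, -36)), -24))) = Mul(Mul(3, Pow(-35, -1)), Add(-89, Add(Add(-13, 9), -24))) = Mul(Mul(3, Rational(-1, 35)), Add(-89, Add(-4, -24))) = Mul(Rational(-3, 35), Add(-89, -28)) = Mul(Rational(-3, 35), -117) = Rational(351, 35)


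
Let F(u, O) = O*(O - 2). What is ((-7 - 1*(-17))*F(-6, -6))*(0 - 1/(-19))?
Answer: 480/19 ≈ 25.263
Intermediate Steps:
F(u, O) = O*(-2 + O)
((-7 - 1*(-17))*F(-6, -6))*(0 - 1/(-19)) = ((-7 - 1*(-17))*(-6*(-2 - 6)))*(0 - 1/(-19)) = ((-7 + 17)*(-6*(-8)))*(0 - 1*(-1/19)) = (10*48)*(0 + 1/19) = 480*(1/19) = 480/19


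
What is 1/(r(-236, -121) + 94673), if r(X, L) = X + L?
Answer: 1/94316 ≈ 1.0603e-5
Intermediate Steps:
r(X, L) = L + X
1/(r(-236, -121) + 94673) = 1/((-121 - 236) + 94673) = 1/(-357 + 94673) = 1/94316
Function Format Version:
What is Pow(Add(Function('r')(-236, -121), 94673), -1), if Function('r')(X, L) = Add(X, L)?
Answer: Rational(1, 94316) ≈ 1.0603e-5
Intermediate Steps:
Function('r')(X, L) = Add(L, X)
Pow(Add(Function('r')(-236, -121), 94673), -1) = Pow(Add(Add(-121, -236), 94673), -1) = Pow(Add(-357, 94673), -1) = Pow(94316, -1) = Rational(1, 94316)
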